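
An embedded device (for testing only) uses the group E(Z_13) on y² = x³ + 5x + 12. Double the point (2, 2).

tangent at (2, 2): λ = (3·2² + 5)/(2·2) ≡ 4/4. 4⁻¹ ≡ 10 (mod 13) since 4·10 = 40 ≡ 1, so λ ≡ 4·10 ≡ 1.
  x = λ² - 2 - 2 = 1 - 4 ≡ 10; y = λ·(2 - 10) - 2 ≡ 3. → (10, 3)

(10, 3)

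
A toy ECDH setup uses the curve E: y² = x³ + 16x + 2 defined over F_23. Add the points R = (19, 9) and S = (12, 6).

(18, 21)

(19, 9) + (12, 6). λ = (6 - 9)/(12 - 19) ≡ 20/16 mod 23. 16⁻¹ ≡ 13 (mod 23), so λ ≡ 7.
  x = λ² - 19 - 12 = 49 - 31 ≡ 18; y = λ·(19 - 18) - 9 ≡ 21. → (18, 21)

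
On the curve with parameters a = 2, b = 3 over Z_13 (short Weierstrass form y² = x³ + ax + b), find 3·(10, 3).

(12, 0)

Write Q = (10, 3).
Repeated addition: build up to 3Q.
2Q: tangent at (10, 3): λ = (3·10² + 2)/(2·3) ≡ 3/6. 6⁻¹ ≡ 11 (mod 13) since 6·11 = 66 ≡ 1, so λ ≡ 3·11 ≡ 7.
  x = λ² - 10 - 10 = 49 - 20 ≡ 3; y = λ·(10 - 3) - 3 ≡ 7. → (3, 7)
3Q: (3, 7) + (10, 3). λ = (3 - 7)/(10 - 3) ≡ 9/7 mod 13. 7⁻¹ ≡ 2 (mod 13), so λ ≡ 5.
  x = λ² - 3 - 10 = 25 - 13 ≡ 12; y = λ·(3 - 12) - 7 ≡ 0. → (12, 0)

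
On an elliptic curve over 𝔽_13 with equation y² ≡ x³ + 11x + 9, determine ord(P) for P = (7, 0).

2

2P: (7, 0) + (7, 0): same x and y₁ ≡ -y₂, so the sum is the point at infinity.
2P = the point at infinity, so the order is 2.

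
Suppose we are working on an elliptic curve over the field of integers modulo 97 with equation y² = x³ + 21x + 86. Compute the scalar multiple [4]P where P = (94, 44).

(80, 65)

Repeated addition: build up to 4P.
2P: tangent at (94, 44): λ = (3·94² + 21)/(2·44) ≡ 48/88. 88⁻¹ ≡ 43 (mod 97), so λ ≡ 48·43 ≡ 27.
  x = λ² - 94 - 94 = 729 - 188 ≡ 56; y = λ·(94 - 56) - 44 ≡ 12. → (56, 12)
3P: (56, 12) + (94, 44). λ = (44 - 12)/(94 - 56) ≡ 32/38 mod 97. 38⁻¹ ≡ 23 (mod 97), so λ ≡ 57.
  x = λ² - 56 - 94 = 3249 - 150 ≡ 92; y = λ·(56 - 92) - 12 ≡ 70. → (92, 70)
4P: (92, 70) + (94, 44). λ = (44 - 70)/(94 - 92) ≡ 71/2 mod 97. 2⁻¹ ≡ 49 (mod 97), so λ ≡ 84.
  x = λ² - 92 - 94 = 7056 - 186 ≡ 80; y = λ·(92 - 80) - 70 ≡ 65. → (80, 65)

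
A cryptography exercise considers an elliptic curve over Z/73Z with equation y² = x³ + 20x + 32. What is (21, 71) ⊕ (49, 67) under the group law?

(21, 71) + (49, 67). λ = (67 - 71)/(49 - 21) ≡ 69/28 mod 73. 28⁻¹ ≡ 60 (mod 73), so λ ≡ 52.
  x = λ² - 21 - 49 = 2704 - 70 ≡ 6; y = λ·(21 - 6) - 71 ≡ 52. → (6, 52)

(6, 52)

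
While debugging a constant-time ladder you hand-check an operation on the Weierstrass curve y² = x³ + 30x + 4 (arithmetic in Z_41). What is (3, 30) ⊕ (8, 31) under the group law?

(3, 30) + (8, 31). λ = (31 - 30)/(8 - 3) ≡ 1/5 mod 41. 5⁻¹ ≡ 33 (mod 41), so λ ≡ 33.
  x = λ² - 3 - 8 = 1089 - 11 ≡ 12; y = λ·(3 - 12) - 30 ≡ 1. → (12, 1)

(12, 1)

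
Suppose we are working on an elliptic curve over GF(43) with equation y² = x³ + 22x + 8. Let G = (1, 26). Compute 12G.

Double-and-add on 12 = (1100)₂. Start with G = (1, 26) for the leading 1-bit.
double: tangent at (1, 26): λ = (3·1² + 22)/(2·26) ≡ 25/9. 9⁻¹ ≡ 24 (mod 43) since 9·24 = 216 ≡ 1, so λ ≡ 25·24 ≡ 41.
  x = λ² - 1 - 1 = 1681 - 2 ≡ 2; y = λ·(1 - 2) - 26 ≡ 19. → (2, 19)
add G: (2, 19) + (1, 26). λ = (26 - 19)/(1 - 2) ≡ 7/42 mod 43. 42⁻¹ ≡ 42 (mod 43), so λ ≡ 36.
  x = λ² - 2 - 1 = 1296 - 3 ≡ 3; y = λ·(2 - 3) - 19 ≡ 31. → (3, 31)
double: tangent at (3, 31): λ = (3·3² + 22)/(2·31) ≡ 6/19. 19⁻¹ ≡ 34 (mod 43) since 19·34 = 646 ≡ 1, so λ ≡ 6·34 ≡ 32.
  x = λ² - 3 - 3 = 1024 - 6 ≡ 29; y = λ·(3 - 29) - 31 ≡ 40. → (29, 40)
double: tangent at (29, 40): λ = (3·29² + 22)/(2·40) ≡ 8/37. 37⁻¹ ≡ 7 (mod 43), so λ ≡ 8·7 ≡ 13.
  x = λ² - 29 - 29 = 169 - 58 ≡ 25; y = λ·(29 - 25) - 40 ≡ 12. → (25, 12)

(25, 12)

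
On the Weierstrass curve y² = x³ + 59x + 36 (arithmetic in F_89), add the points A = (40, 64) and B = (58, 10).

(40, 64) + (58, 10). λ = (10 - 64)/(58 - 40) ≡ 35/18 mod 89. 18⁻¹ ≡ 5 (mod 89), so λ ≡ 86.
  x = λ² - 40 - 58 = 7396 - 98 ≡ 0; y = λ·(40 - 0) - 64 ≡ 83. → (0, 83)

(0, 83)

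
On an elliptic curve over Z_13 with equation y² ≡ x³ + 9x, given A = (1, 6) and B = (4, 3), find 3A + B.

First 3A:
Repeated addition: build up to 3A.
2A: tangent at (1, 6): λ = (3·1² + 9)/(2·6) ≡ 12/12. 12⁻¹ ≡ 12 (mod 13) since 12·12 = 144 ≡ 1, so λ ≡ 12·12 ≡ 1.
  x = λ² - 1 - 1 = 1 - 2 ≡ 12; y = λ·(1 - 12) - 6 ≡ 9. → (12, 9)
3A: (12, 9) + (1, 6). λ = (6 - 9)/(1 - 12) ≡ 10/2 mod 13. 2⁻¹ ≡ 7 (mod 13) since 2·7 = 14 ≡ 1, so λ ≡ 5.
  x = λ² - 12 - 1 = 25 - 13 ≡ 12; y = λ·(12 - 12) - 9 ≡ 4. → (12, 4)
3A = (12, 4).
Finally 3A + B:
(12, 4) + (4, 3). λ = (3 - 4)/(4 - 12) ≡ 12/5 mod 13. 5⁻¹ ≡ 8 (mod 13), so λ ≡ 5.
  x = λ² - 12 - 4 = 25 - 16 ≡ 9; y = λ·(12 - 9) - 4 ≡ 11. → (9, 11)

(9, 11)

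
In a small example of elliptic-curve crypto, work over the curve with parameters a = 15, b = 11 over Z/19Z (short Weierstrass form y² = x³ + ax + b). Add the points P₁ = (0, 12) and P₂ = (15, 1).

(0, 12) + (15, 1). λ = (1 - 12)/(15 - 0) ≡ 8/15 mod 19. 15⁻¹ ≡ 14 (mod 19), so λ ≡ 17.
  x = λ² - 0 - 15 = 289 - 15 ≡ 8; y = λ·(0 - 8) - 12 ≡ 4. → (8, 4)

(8, 4)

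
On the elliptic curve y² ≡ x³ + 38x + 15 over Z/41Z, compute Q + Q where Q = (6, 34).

(34, 12)

tangent at (6, 34): λ = (3·6² + 38)/(2·34) ≡ 23/27. 27⁻¹ ≡ 38 (mod 41), so λ ≡ 23·38 ≡ 13.
  x = λ² - 6 - 6 = 169 - 12 ≡ 34; y = λ·(6 - 34) - 34 ≡ 12. → (34, 12)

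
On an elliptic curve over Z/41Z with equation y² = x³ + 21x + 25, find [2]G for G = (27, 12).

(5, 3)

tangent at (27, 12): λ = (3·27² + 21)/(2·12) ≡ 35/24. 24⁻¹ ≡ 12 (mod 41), so λ ≡ 35·12 ≡ 10.
  x = λ² - 27 - 27 = 100 - 54 ≡ 5; y = λ·(27 - 5) - 12 ≡ 3. → (5, 3)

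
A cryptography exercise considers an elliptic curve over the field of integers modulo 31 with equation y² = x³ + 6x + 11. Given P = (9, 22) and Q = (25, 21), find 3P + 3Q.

First 3P:
Repeated addition: build up to 3P.
2P: tangent at (9, 22): λ = (3·9² + 6)/(2·22) ≡ 1/13. 13⁻¹ ≡ 12 (mod 31) since 13·12 = 156 ≡ 1, so λ ≡ 1·12 ≡ 12.
  x = λ² - 9 - 9 = 144 - 18 ≡ 2; y = λ·(9 - 2) - 22 ≡ 0. → (2, 0)
3P: (2, 0) + (9, 22). λ = (22 - 0)/(9 - 2) ≡ 22/7 mod 31. 7⁻¹ ≡ 9 (mod 31), so λ ≡ 12.
  x = λ² - 2 - 9 = 144 - 11 ≡ 9; y = λ·(2 - 9) - 0 ≡ 9. → (9, 9)
3P = (9, 9).
Next 3Q:
Repeated addition: build up to 3Q.
2Q: tangent at (25, 21): λ = (3·25² + 6)/(2·21) ≡ 21/11. 11⁻¹ ≡ 17 (mod 31), so λ ≡ 21·17 ≡ 16.
  x = λ² - 25 - 25 = 256 - 50 ≡ 20; y = λ·(25 - 20) - 21 ≡ 28. → (20, 28)
3Q: (20, 28) + (25, 21). λ = (21 - 28)/(25 - 20) ≡ 24/5 mod 31. 5⁻¹ ≡ 25 (mod 31) since 5·25 = 125 ≡ 1, so λ ≡ 11.
  x = λ² - 20 - 25 = 121 - 45 ≡ 14; y = λ·(20 - 14) - 28 ≡ 7. → (14, 7)
3Q = (14, 7).
Finally 3P + 3Q:
(9, 9) + (14, 7). λ = (7 - 9)/(14 - 9) ≡ 29/5 mod 31. 5⁻¹ ≡ 25 (mod 31), so λ ≡ 12.
  x = λ² - 9 - 14 = 144 - 23 ≡ 28; y = λ·(9 - 28) - 9 ≡ 11. → (28, 11)

(28, 11)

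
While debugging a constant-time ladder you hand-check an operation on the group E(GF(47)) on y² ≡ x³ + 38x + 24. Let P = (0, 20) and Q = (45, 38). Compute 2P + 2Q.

(34, 24)

First 2P:
Repeated addition: build up to 2P.
2P: tangent at (0, 20): λ = (3·0² + 38)/(2·20) ≡ 38/40. 40⁻¹ ≡ 20 (mod 47) since 40·20 = 800 ≡ 1, so λ ≡ 38·20 ≡ 8.
  x = λ² - 0 - 0 = 64 - 0 ≡ 17; y = λ·(0 - 17) - 20 ≡ 32. → (17, 32)
2P = (17, 32).
Next 2Q:
Repeated addition: build up to 2Q.
2Q: tangent at (45, 38): λ = (3·45² + 38)/(2·38) ≡ 3/29. 29⁻¹ ≡ 13 (mod 47), so λ ≡ 3·13 ≡ 39.
  x = λ² - 45 - 45 = 1521 - 90 ≡ 21; y = λ·(45 - 21) - 38 ≡ 5. → (21, 5)
2Q = (21, 5).
Finally 2P + 2Q:
(17, 32) + (21, 5). λ = (5 - 32)/(21 - 17) ≡ 20/4 mod 47. 4⁻¹ ≡ 12 (mod 47) since 4·12 = 48 ≡ 1, so λ ≡ 5.
  x = λ² - 17 - 21 = 25 - 38 ≡ 34; y = λ·(17 - 34) - 32 ≡ 24. → (34, 24)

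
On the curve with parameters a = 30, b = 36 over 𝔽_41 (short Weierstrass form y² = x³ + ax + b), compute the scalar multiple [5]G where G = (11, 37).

(34, 37)

Repeated addition: build up to 5G.
2G: tangent at (11, 37): λ = (3·11² + 30)/(2·37) ≡ 24/33. 33⁻¹ ≡ 5 (mod 41) since 33·5 = 165 ≡ 1, so λ ≡ 24·5 ≡ 38.
  x = λ² - 11 - 11 = 1444 - 22 ≡ 28; y = λ·(11 - 28) - 37 ≡ 14. → (28, 14)
3G: (28, 14) + (11, 37). λ = (37 - 14)/(11 - 28) ≡ 23/24 mod 41. 24⁻¹ ≡ 12 (mod 41), so λ ≡ 30.
  x = λ² - 28 - 11 = 900 - 39 ≡ 0; y = λ·(28 - 0) - 14 ≡ 6. → (0, 6)
4G: (0, 6) + (11, 37). λ = (37 - 6)/(11 - 0) ≡ 31/11 mod 41. 11⁻¹ ≡ 15 (mod 41), so λ ≡ 14.
  x = λ² - 0 - 11 = 196 - 11 ≡ 21; y = λ·(0 - 21) - 6 ≡ 28. → (21, 28)
5G: (21, 28) + (11, 37). λ = (37 - 28)/(11 - 21) ≡ 9/31 mod 41. 31⁻¹ ≡ 4 (mod 41) since 31·4 = 124 ≡ 1, so λ ≡ 36.
  x = λ² - 21 - 11 = 1296 - 32 ≡ 34; y = λ·(21 - 34) - 28 ≡ 37. → (34, 37)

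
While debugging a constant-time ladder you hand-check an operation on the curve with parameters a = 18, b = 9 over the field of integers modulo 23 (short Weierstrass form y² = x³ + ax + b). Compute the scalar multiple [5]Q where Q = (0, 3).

Double-and-add on 5 = (101)₂. Start with Q = (0, 3) for the leading 1-bit.
double: tangent at (0, 3): λ = (3·0² + 18)/(2·3) ≡ 18/6. 6⁻¹ ≡ 4 (mod 23), so λ ≡ 18·4 ≡ 3.
  x = λ² - 0 - 0 = 9 - 0 ≡ 9; y = λ·(0 - 9) - 3 ≡ 16. → (9, 16)
double: tangent at (9, 16): λ = (3·9² + 18)/(2·16) ≡ 8/9. 9⁻¹ ≡ 18 (mod 23), so λ ≡ 8·18 ≡ 6.
  x = λ² - 9 - 9 = 36 - 18 ≡ 18; y = λ·(9 - 18) - 16 ≡ 22. → (18, 22)
add Q: (18, 22) + (0, 3). λ = (3 - 22)/(0 - 18) ≡ 4/5 mod 23. 5⁻¹ ≡ 14 (mod 23) since 5·14 = 70 ≡ 1, so λ ≡ 10.
  x = λ² - 18 - 0 = 100 - 18 ≡ 13; y = λ·(18 - 13) - 22 ≡ 5. → (13, 5)

(13, 5)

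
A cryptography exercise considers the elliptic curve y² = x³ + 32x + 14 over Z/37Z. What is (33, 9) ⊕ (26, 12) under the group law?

(33, 9) + (26, 12). λ = (12 - 9)/(26 - 33) ≡ 3/30 mod 37. 30⁻¹ ≡ 21 (mod 37), so λ ≡ 26.
  x = λ² - 33 - 26 = 676 - 59 ≡ 25; y = λ·(33 - 25) - 9 ≡ 14. → (25, 14)

(25, 14)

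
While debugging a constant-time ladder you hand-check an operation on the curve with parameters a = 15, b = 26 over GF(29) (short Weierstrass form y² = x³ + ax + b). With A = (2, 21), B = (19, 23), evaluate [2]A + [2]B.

(15, 28)

First 2A:
Repeated addition: build up to 2A.
2A: tangent at (2, 21): λ = (3·2² + 15)/(2·21) ≡ 27/13. 13⁻¹ ≡ 9 (mod 29) since 13·9 = 117 ≡ 1, so λ ≡ 27·9 ≡ 11.
  x = λ² - 2 - 2 = 121 - 4 ≡ 1; y = λ·(2 - 1) - 21 ≡ 19. → (1, 19)
2A = (1, 19).
Next 2B:
Repeated addition: build up to 2B.
2B: tangent at (19, 23): λ = (3·19² + 15)/(2·23) ≡ 25/17. 17⁻¹ ≡ 12 (mod 29), so λ ≡ 25·12 ≡ 10.
  x = λ² - 19 - 19 = 100 - 38 ≡ 4; y = λ·(19 - 4) - 23 ≡ 11. → (4, 11)
2B = (4, 11).
Finally 2A + 2B:
(1, 19) + (4, 11). λ = (11 - 19)/(4 - 1) ≡ 21/3 mod 29. 3⁻¹ ≡ 10 (mod 29), so λ ≡ 7.
  x = λ² - 1 - 4 = 49 - 5 ≡ 15; y = λ·(1 - 15) - 19 ≡ 28. → (15, 28)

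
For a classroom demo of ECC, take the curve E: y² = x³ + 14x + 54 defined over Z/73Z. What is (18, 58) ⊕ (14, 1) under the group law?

(18, 58) + (14, 1). λ = (1 - 58)/(14 - 18) ≡ 16/69 mod 73. 69⁻¹ ≡ 18 (mod 73), so λ ≡ 69.
  x = λ² - 18 - 14 = 4761 - 32 ≡ 57; y = λ·(18 - 57) - 58 ≡ 25. → (57, 25)

(57, 25)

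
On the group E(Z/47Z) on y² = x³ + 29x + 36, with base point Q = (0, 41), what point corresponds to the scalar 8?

Double-and-add on 8 = (1000)₂. Start with Q = (0, 41) for the leading 1-bit.
double: tangent at (0, 41): λ = (3·0² + 29)/(2·41) ≡ 29/35. 35⁻¹ ≡ 43 (mod 47), so λ ≡ 29·43 ≡ 25.
  x = λ² - 0 - 0 = 625 - 0 ≡ 14; y = λ·(0 - 14) - 41 ≡ 32. → (14, 32)
double: tangent at (14, 32): λ = (3·14² + 29)/(2·32) ≡ 6/17. 17⁻¹ ≡ 36 (mod 47) since 17·36 = 612 ≡ 1, so λ ≡ 6·36 ≡ 28.
  x = λ² - 14 - 14 = 784 - 28 ≡ 4; y = λ·(14 - 4) - 32 ≡ 13. → (4, 13)
double: tangent at (4, 13): λ = (3·4² + 29)/(2·13) ≡ 30/26. 26⁻¹ ≡ 38 (mod 47), so λ ≡ 30·38 ≡ 12.
  x = λ² - 4 - 4 = 144 - 8 ≡ 42; y = λ·(4 - 42) - 13 ≡ 1. → (42, 1)

(42, 1)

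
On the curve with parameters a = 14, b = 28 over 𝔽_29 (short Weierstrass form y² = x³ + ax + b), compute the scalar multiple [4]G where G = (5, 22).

Repeated addition: build up to 4G.
2G: tangent at (5, 22): λ = (3·5² + 14)/(2·22) ≡ 2/15. 15⁻¹ ≡ 2 (mod 29), so λ ≡ 2·2 ≡ 4.
  x = λ² - 5 - 5 = 16 - 10 ≡ 6; y = λ·(5 - 6) - 22 ≡ 3. → (6, 3)
3G: (6, 3) + (5, 22). λ = (22 - 3)/(5 - 6) ≡ 19/28 mod 29. 28⁻¹ ≡ 28 (mod 29), so λ ≡ 10.
  x = λ² - 6 - 5 = 100 - 11 ≡ 2; y = λ·(6 - 2) - 3 ≡ 8. → (2, 8)
4G: (2, 8) + (5, 22). λ = (22 - 8)/(5 - 2) ≡ 14/3 mod 29. 3⁻¹ ≡ 10 (mod 29), so λ ≡ 24.
  x = λ² - 2 - 5 = 576 - 7 ≡ 18; y = λ·(2 - 18) - 8 ≡ 14. → (18, 14)

(18, 14)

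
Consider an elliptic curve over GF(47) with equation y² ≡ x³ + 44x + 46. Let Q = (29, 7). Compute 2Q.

tangent at (29, 7): λ = (3·29² + 44)/(2·7) ≡ 29/14. 14⁻¹ ≡ 37 (mod 47) since 14·37 = 518 ≡ 1, so λ ≡ 29·37 ≡ 39.
  x = λ² - 29 - 29 = 1521 - 58 ≡ 6; y = λ·(29 - 6) - 7 ≡ 44. → (6, 44)

(6, 44)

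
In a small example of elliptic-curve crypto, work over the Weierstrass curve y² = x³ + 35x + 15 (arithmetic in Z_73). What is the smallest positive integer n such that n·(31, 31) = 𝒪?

7

2P: tangent at (31, 31): λ = (3·31² + 35)/(2·31) ≡ 71/62. 62⁻¹ ≡ 53 (mod 73), so λ ≡ 71·53 ≡ 40.
  x = λ² - 31 - 31 = 1600 - 62 ≡ 5; y = λ·(31 - 5) - 31 ≡ 60. → (5, 60)
3P: (5, 60) + (31, 31). λ = (31 - 60)/(31 - 5) ≡ 44/26 mod 73. 26⁻¹ ≡ 59 (mod 73), so λ ≡ 41.
  x = λ² - 5 - 31 = 1681 - 36 ≡ 39; y = λ·(5 - 39) - 60 ≡ 6. → (39, 6)
4P: (39, 6) + (31, 31). λ = (31 - 6)/(31 - 39) ≡ 25/65 mod 73. 65⁻¹ ≡ 9 (mod 73), so λ ≡ 6.
  x = λ² - 39 - 31 = 36 - 70 ≡ 39; y = λ·(39 - 39) - 6 ≡ 67. → (39, 67)
5P: (39, 67) + (31, 31). λ = (31 - 67)/(31 - 39) ≡ 37/65 mod 73. 65⁻¹ ≡ 9 (mod 73), so λ ≡ 41.
  x = λ² - 39 - 31 = 1681 - 70 ≡ 5; y = λ·(39 - 5) - 67 ≡ 13. → (5, 13)
6P: (5, 13) + (31, 31). λ = (31 - 13)/(31 - 5) ≡ 18/26 mod 73. 26⁻¹ ≡ 59 (mod 73) since 26·59 = 1534 ≡ 1, so λ ≡ 40.
  x = λ² - 5 - 31 = 1600 - 36 ≡ 31; y = λ·(5 - 31) - 13 ≡ 42. → (31, 42)
7P: (31, 42) + (31, 31): same x and y₁ ≡ -y₂, so the sum is 𝒪.
7P = 𝒪, so the order is 7.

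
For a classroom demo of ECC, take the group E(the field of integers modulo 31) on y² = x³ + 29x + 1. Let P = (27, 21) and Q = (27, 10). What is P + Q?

The two points share x = 27 and their y-coordinates satisfy 21 + 10 ≡ 0 (mod 31), so they are inverses. Their sum is O.

O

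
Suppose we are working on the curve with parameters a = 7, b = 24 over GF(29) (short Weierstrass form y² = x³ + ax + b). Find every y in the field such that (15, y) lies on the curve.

13, 16

x³ + 7x + 24 = 3504 ≡ 24 (mod 29).
Square roots of 24 mod 29: 13 and 16 (since 13² = 169 ≡ 24).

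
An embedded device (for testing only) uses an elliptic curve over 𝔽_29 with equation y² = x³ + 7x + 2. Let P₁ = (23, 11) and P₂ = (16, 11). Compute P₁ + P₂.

(19, 18)

(23, 11) + (16, 11). λ = (11 - 11)/(16 - 23) ≡ 0/22 mod 29. 22⁻¹ ≡ 4 (mod 29) since 22·4 = 88 ≡ 1, so λ ≡ 0.
  x = λ² - 23 - 16 = 0 - 39 ≡ 19; y = λ·(23 - 19) - 11 ≡ 18. → (19, 18)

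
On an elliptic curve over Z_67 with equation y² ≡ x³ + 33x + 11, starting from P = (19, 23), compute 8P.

(36, 33)

Double-and-add on 8 = (1000)₂. Start with P = (19, 23) for the leading 1-bit.
double: tangent at (19, 23): λ = (3·19² + 33)/(2·23) ≡ 44/46. 46⁻¹ ≡ 51 (mod 67), so λ ≡ 44·51 ≡ 33.
  x = λ² - 19 - 19 = 1089 - 38 ≡ 46; y = λ·(19 - 46) - 23 ≡ 24. → (46, 24)
double: tangent at (46, 24): λ = (3·46² + 33)/(2·24) ≡ 16/48. 48⁻¹ ≡ 7 (mod 67) since 48·7 = 336 ≡ 1, so λ ≡ 16·7 ≡ 45.
  x = λ² - 46 - 46 = 2025 - 92 ≡ 57; y = λ·(46 - 57) - 24 ≡ 17. → (57, 17)
double: tangent at (57, 17): λ = (3·57² + 33)/(2·17) ≡ 65/34. 34⁻¹ ≡ 2 (mod 67), so λ ≡ 65·2 ≡ 63.
  x = λ² - 57 - 57 = 3969 - 114 ≡ 36; y = λ·(57 - 36) - 17 ≡ 33. → (36, 33)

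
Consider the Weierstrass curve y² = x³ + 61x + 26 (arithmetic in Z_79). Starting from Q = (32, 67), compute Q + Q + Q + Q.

Double-and-add on 4 = (100)₂. Start with Q = (32, 67) for the leading 1-bit.
double: tangent at (32, 67): λ = (3·32² + 61)/(2·67) ≡ 52/55. 55⁻¹ ≡ 23 (mod 79), so λ ≡ 52·23 ≡ 11.
  x = λ² - 32 - 32 = 121 - 64 ≡ 57; y = λ·(32 - 57) - 67 ≡ 53. → (57, 53)
double: tangent at (57, 53): λ = (3·57² + 61)/(2·53) ≡ 12/27. 27⁻¹ ≡ 41 (mod 79) since 27·41 = 1107 ≡ 1, so λ ≡ 12·41 ≡ 18.
  x = λ² - 57 - 57 = 324 - 114 ≡ 52; y = λ·(57 - 52) - 53 ≡ 37. → (52, 37)

(52, 37)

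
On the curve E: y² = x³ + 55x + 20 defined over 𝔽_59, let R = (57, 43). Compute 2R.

(52, 0)

tangent at (57, 43): λ = (3·57² + 55)/(2·43) ≡ 8/27. 27⁻¹ ≡ 35 (mod 59), so λ ≡ 8·35 ≡ 44.
  x = λ² - 57 - 57 = 1936 - 114 ≡ 52; y = λ·(57 - 52) - 43 ≡ 0. → (52, 0)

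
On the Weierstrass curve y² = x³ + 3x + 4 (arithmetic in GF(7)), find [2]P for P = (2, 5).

(0, 5)

tangent at (2, 5): λ = (3·2² + 3)/(2·5) ≡ 1/3. 3⁻¹ ≡ 5 (mod 7), so λ ≡ 1·5 ≡ 5.
  x = λ² - 2 - 2 = 25 - 4 ≡ 0; y = λ·(2 - 0) - 5 ≡ 5. → (0, 5)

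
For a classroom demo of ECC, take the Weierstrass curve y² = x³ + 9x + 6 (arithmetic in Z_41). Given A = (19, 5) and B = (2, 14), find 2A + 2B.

First 2A:
Repeated addition: build up to 2A.
2A: tangent at (19, 5): λ = (3·19² + 9)/(2·5) ≡ 26/10. 10⁻¹ ≡ 37 (mod 41), so λ ≡ 26·37 ≡ 19.
  x = λ² - 19 - 19 = 361 - 38 ≡ 36; y = λ·(19 - 36) - 5 ≡ 0. → (36, 0)
2A = (36, 0).
Next 2B:
Repeated addition: build up to 2B.
2B: tangent at (2, 14): λ = (3·2² + 9)/(2·14) ≡ 21/28. 28⁻¹ ≡ 22 (mod 41), so λ ≡ 21·22 ≡ 11.
  x = λ² - 2 - 2 = 121 - 4 ≡ 35; y = λ·(2 - 35) - 14 ≡ 33. → (35, 33)
2B = (35, 33).
Finally 2A + 2B:
(36, 0) + (35, 33). λ = (33 - 0)/(35 - 36) ≡ 33/40 mod 41. 40⁻¹ ≡ 40 (mod 41), so λ ≡ 8.
  x = λ² - 36 - 35 = 64 - 71 ≡ 34; y = λ·(36 - 34) - 0 ≡ 16. → (34, 16)

(34, 16)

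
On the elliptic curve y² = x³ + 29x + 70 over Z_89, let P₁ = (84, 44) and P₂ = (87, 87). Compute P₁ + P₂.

(74, 40)

(84, 44) + (87, 87). λ = (87 - 44)/(87 - 84) ≡ 43/3 mod 89. 3⁻¹ ≡ 30 (mod 89), so λ ≡ 44.
  x = λ² - 84 - 87 = 1936 - 171 ≡ 74; y = λ·(84 - 74) - 44 ≡ 40. → (74, 40)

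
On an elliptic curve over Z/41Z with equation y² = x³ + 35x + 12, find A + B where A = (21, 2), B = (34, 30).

(21, 2) + (34, 30). λ = (30 - 2)/(34 - 21) ≡ 28/13 mod 41. 13⁻¹ ≡ 19 (mod 41) since 13·19 = 247 ≡ 1, so λ ≡ 40.
  x = λ² - 21 - 34 = 1600 - 55 ≡ 28; y = λ·(21 - 28) - 2 ≡ 5. → (28, 5)

(28, 5)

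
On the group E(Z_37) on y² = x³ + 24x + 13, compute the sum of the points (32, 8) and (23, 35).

(32, 8) + (23, 35). λ = (35 - 8)/(23 - 32) ≡ 27/28 mod 37. 28⁻¹ ≡ 4 (mod 37), so λ ≡ 34.
  x = λ² - 32 - 23 = 1156 - 55 ≡ 28; y = λ·(32 - 28) - 8 ≡ 17. → (28, 17)

(28, 17)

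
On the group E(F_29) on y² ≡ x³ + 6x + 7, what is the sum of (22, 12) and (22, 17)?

The two points share x = 22 and their y-coordinates satisfy 12 + 17 ≡ 0 (mod 29), so they are inverses. Their sum is ∞.

O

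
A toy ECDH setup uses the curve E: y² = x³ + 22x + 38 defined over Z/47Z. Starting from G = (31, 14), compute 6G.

Repeated addition: build up to 6G.
2G: tangent at (31, 14): λ = (3·31² + 22)/(2·14) ≡ 38/28. 28⁻¹ ≡ 42 (mod 47), so λ ≡ 38·42 ≡ 45.
  x = λ² - 31 - 31 = 2025 - 62 ≡ 36; y = λ·(31 - 36) - 14 ≡ 43. → (36, 43)
3G: (36, 43) + (31, 14). λ = (14 - 43)/(31 - 36) ≡ 18/42 mod 47. 42⁻¹ ≡ 28 (mod 47) since 42·28 = 1176 ≡ 1, so λ ≡ 34.
  x = λ² - 36 - 31 = 1156 - 67 ≡ 8; y = λ·(36 - 8) - 43 ≡ 16. → (8, 16)
4G: (8, 16) + (31, 14). λ = (14 - 16)/(31 - 8) ≡ 45/23 mod 47. 23⁻¹ ≡ 45 (mod 47) since 23·45 = 1035 ≡ 1, so λ ≡ 4.
  x = λ² - 8 - 31 = 16 - 39 ≡ 24; y = λ·(8 - 24) - 16 ≡ 14. → (24, 14)
5G: (24, 14) + (31, 14). λ = (14 - 14)/(31 - 24) ≡ 0/7 mod 47. 7⁻¹ ≡ 27 (mod 47), so λ ≡ 0.
  x = λ² - 24 - 31 = 0 - 55 ≡ 39; y = λ·(24 - 39) - 14 ≡ 33. → (39, 33)
6G: (39, 33) + (31, 14). λ = (14 - 33)/(31 - 39) ≡ 28/39 mod 47. 39⁻¹ ≡ 41 (mod 47), so λ ≡ 20.
  x = λ² - 39 - 31 = 400 - 70 ≡ 1; y = λ·(39 - 1) - 33 ≡ 22. → (1, 22)

(1, 22)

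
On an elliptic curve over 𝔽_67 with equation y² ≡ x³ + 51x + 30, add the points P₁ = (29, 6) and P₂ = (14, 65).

(49, 28)

(29, 6) + (14, 65). λ = (65 - 6)/(14 - 29) ≡ 59/52 mod 67. 52⁻¹ ≡ 58 (mod 67), so λ ≡ 5.
  x = λ² - 29 - 14 = 25 - 43 ≡ 49; y = λ·(29 - 49) - 6 ≡ 28. → (49, 28)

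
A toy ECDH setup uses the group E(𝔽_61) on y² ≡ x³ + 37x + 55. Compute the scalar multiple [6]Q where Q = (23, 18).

(34, 33)

Repeated addition: build up to 6Q.
2Q: tangent at (23, 18): λ = (3·23² + 37)/(2·18) ≡ 38/36. 36⁻¹ ≡ 39 (mod 61), so λ ≡ 38·39 ≡ 18.
  x = λ² - 23 - 23 = 324 - 46 ≡ 34; y = λ·(23 - 34) - 18 ≡ 28. → (34, 28)
3Q: (34, 28) + (23, 18). λ = (18 - 28)/(23 - 34) ≡ 51/50 mod 61. 50⁻¹ ≡ 11 (mod 61) since 50·11 = 550 ≡ 1, so λ ≡ 12.
  x = λ² - 34 - 23 = 144 - 57 ≡ 26; y = λ·(34 - 26) - 28 ≡ 7. → (26, 7)
4Q: (26, 7) + (23, 18). λ = (18 - 7)/(23 - 26) ≡ 11/58 mod 61. 58⁻¹ ≡ 20 (mod 61) since 58·20 = 1160 ≡ 1, so λ ≡ 37.
  x = λ² - 26 - 23 = 1369 - 49 ≡ 39; y = λ·(26 - 39) - 7 ≡ 0. → (39, 0)
5Q: (39, 0) + (23, 18). λ = (18 - 0)/(23 - 39) ≡ 18/45 mod 61. 45⁻¹ ≡ 19 (mod 61), so λ ≡ 37.
  x = λ² - 39 - 23 = 1369 - 62 ≡ 26; y = λ·(39 - 26) - 0 ≡ 54. → (26, 54)
6Q: (26, 54) + (23, 18). λ = (18 - 54)/(23 - 26) ≡ 25/58 mod 61. 58⁻¹ ≡ 20 (mod 61) since 58·20 = 1160 ≡ 1, so λ ≡ 12.
  x = λ² - 26 - 23 = 144 - 49 ≡ 34; y = λ·(26 - 34) - 54 ≡ 33. → (34, 33)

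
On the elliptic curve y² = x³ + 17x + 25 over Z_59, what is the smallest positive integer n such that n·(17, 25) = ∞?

3

2P: tangent at (17, 25): λ = (3·17² + 17)/(2·25) ≡ 58/50. 50⁻¹ ≡ 13 (mod 59), so λ ≡ 58·13 ≡ 46.
  x = λ² - 17 - 17 = 2116 - 34 ≡ 17; y = λ·(17 - 17) - 25 ≡ 34. → (17, 34)
3P: (17, 34) + (17, 25): same x and y₁ ≡ -y₂, so the sum is ∞.
3P = ∞, so the order is 3.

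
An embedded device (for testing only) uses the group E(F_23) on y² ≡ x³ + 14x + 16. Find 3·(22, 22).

(14, 9)

Write G = (22, 22).
Repeated addition: build up to 3G.
2G: tangent at (22, 22): λ = (3·22² + 14)/(2·22) ≡ 17/21. 21⁻¹ ≡ 11 (mod 23), so λ ≡ 17·11 ≡ 3.
  x = λ² - 22 - 22 = 9 - 44 ≡ 11; y = λ·(22 - 11) - 22 ≡ 11. → (11, 11)
3G: (11, 11) + (22, 22). λ = (22 - 11)/(22 - 11) ≡ 11/11 mod 23. 11⁻¹ ≡ 21 (mod 23) since 11·21 = 231 ≡ 1, so λ ≡ 1.
  x = λ² - 11 - 22 = 1 - 33 ≡ 14; y = λ·(11 - 14) - 11 ≡ 9. → (14, 9)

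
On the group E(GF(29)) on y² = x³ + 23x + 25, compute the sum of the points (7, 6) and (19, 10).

(7, 6) + (19, 10). λ = (10 - 6)/(19 - 7) ≡ 4/12 mod 29. 12⁻¹ ≡ 17 (mod 29), so λ ≡ 10.
  x = λ² - 7 - 19 = 100 - 26 ≡ 16; y = λ·(7 - 16) - 6 ≡ 20. → (16, 20)

(16, 20)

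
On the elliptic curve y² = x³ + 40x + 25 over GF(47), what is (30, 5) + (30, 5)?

(4, 22)

tangent at (30, 5): λ = (3·30² + 40)/(2·5) ≡ 14/10. 10⁻¹ ≡ 33 (mod 47) since 10·33 = 330 ≡ 1, so λ ≡ 14·33 ≡ 39.
  x = λ² - 30 - 30 = 1521 - 60 ≡ 4; y = λ·(30 - 4) - 5 ≡ 22. → (4, 22)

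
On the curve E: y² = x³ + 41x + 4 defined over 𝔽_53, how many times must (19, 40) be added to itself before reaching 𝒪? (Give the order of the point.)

2P: tangent at (19, 40): λ = (3·19² + 41)/(2·40) ≡ 11/27. 27⁻¹ ≡ 2 (mod 53) since 27·2 = 54 ≡ 1, so λ ≡ 11·2 ≡ 22.
  x = λ² - 19 - 19 = 484 - 38 ≡ 22; y = λ·(19 - 22) - 40 ≡ 0. → (22, 0)
3P: (22, 0) + (19, 40). λ = (40 - 0)/(19 - 22) ≡ 40/50 mod 53. 50⁻¹ ≡ 35 (mod 53) since 50·35 = 1750 ≡ 1, so λ ≡ 22.
  x = λ² - 22 - 19 = 484 - 41 ≡ 19; y = λ·(22 - 19) - 0 ≡ 13. → (19, 13)
4P: (19, 13) + (19, 40): same x and y₁ ≡ -y₂, so the sum is 𝒪.
4P = 𝒪, so the order is 4.

4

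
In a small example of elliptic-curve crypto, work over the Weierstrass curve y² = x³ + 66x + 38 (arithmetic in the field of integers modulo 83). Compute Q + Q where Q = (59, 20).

tangent at (59, 20): λ = (3·59² + 66)/(2·20) ≡ 51/40. 40⁻¹ ≡ 27 (mod 83) since 40·27 = 1080 ≡ 1, so λ ≡ 51·27 ≡ 49.
  x = λ² - 59 - 59 = 2401 - 118 ≡ 42; y = λ·(59 - 42) - 20 ≡ 66. → (42, 66)

(42, 66)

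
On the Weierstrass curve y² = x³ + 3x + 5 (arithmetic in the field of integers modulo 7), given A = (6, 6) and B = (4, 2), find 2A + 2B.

(6, 1)

First 2A:
Repeated addition: build up to 2A.
2A: tangent at (6, 6): λ = (3·6² + 3)/(2·6) ≡ 6/5. 5⁻¹ ≡ 3 (mod 7), so λ ≡ 6·3 ≡ 4.
  x = λ² - 6 - 6 = 16 - 12 ≡ 4; y = λ·(6 - 4) - 6 ≡ 2. → (4, 2)
2A = (4, 2).
Next 2B:
Repeated addition: build up to 2B.
2B: tangent at (4, 2): λ = (3·4² + 3)/(2·2) ≡ 2/4. 4⁻¹ ≡ 2 (mod 7), so λ ≡ 2·2 ≡ 4.
  x = λ² - 4 - 4 = 16 - 8 ≡ 1; y = λ·(4 - 1) - 2 ≡ 3. → (1, 3)
2B = (1, 3).
Finally 2A + 2B:
(4, 2) + (1, 3). λ = (3 - 2)/(1 - 4) ≡ 1/4 mod 7. 4⁻¹ ≡ 2 (mod 7), so λ ≡ 2.
  x = λ² - 4 - 1 = 4 - 5 ≡ 6; y = λ·(4 - 6) - 2 ≡ 1. → (6, 1)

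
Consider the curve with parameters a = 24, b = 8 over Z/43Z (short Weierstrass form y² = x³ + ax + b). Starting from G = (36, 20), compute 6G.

Double-and-add on 6 = (110)₂. Start with G = (36, 20) for the leading 1-bit.
double: tangent at (36, 20): λ = (3·36² + 24)/(2·20) ≡ 42/40. 40⁻¹ ≡ 14 (mod 43), so λ ≡ 42·14 ≡ 29.
  x = λ² - 36 - 36 = 841 - 72 ≡ 38; y = λ·(36 - 38) - 20 ≡ 8. → (38, 8)
add G: (38, 8) + (36, 20). λ = (20 - 8)/(36 - 38) ≡ 12/41 mod 43. 41⁻¹ ≡ 21 (mod 43) since 41·21 = 861 ≡ 1, so λ ≡ 37.
  x = λ² - 38 - 36 = 1369 - 74 ≡ 5; y = λ·(38 - 5) - 8 ≡ 9. → (5, 9)
double: tangent at (5, 9): λ = (3·5² + 24)/(2·9) ≡ 13/18. 18⁻¹ ≡ 12 (mod 43) since 18·12 = 216 ≡ 1, so λ ≡ 13·12 ≡ 27.
  x = λ² - 5 - 5 = 729 - 10 ≡ 31; y = λ·(5 - 31) - 9 ≡ 20. → (31, 20)

(31, 20)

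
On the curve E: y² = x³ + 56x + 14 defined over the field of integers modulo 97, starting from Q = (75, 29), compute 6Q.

Repeated addition: build up to 6Q.
2Q: tangent at (75, 29): λ = (3·75² + 56)/(2·29) ≡ 53/58. 58⁻¹ ≡ 92 (mod 97), so λ ≡ 53·92 ≡ 26.
  x = λ² - 75 - 75 = 676 - 150 ≡ 41; y = λ·(75 - 41) - 29 ≡ 79. → (41, 79)
3Q: (41, 79) + (75, 29). λ = (29 - 79)/(75 - 41) ≡ 47/34 mod 97. 34⁻¹ ≡ 20 (mod 97), so λ ≡ 67.
  x = λ² - 41 - 75 = 4489 - 116 ≡ 8; y = λ·(41 - 8) - 79 ≡ 95. → (8, 95)
4Q: (8, 95) + (75, 29). λ = (29 - 95)/(75 - 8) ≡ 31/67 mod 97. 67⁻¹ ≡ 42 (mod 97), so λ ≡ 41.
  x = λ² - 8 - 75 = 1681 - 83 ≡ 46; y = λ·(8 - 46) - 95 ≡ 93. → (46, 93)
5Q: (46, 93) + (75, 29). λ = (29 - 93)/(75 - 46) ≡ 33/29 mod 97. 29⁻¹ ≡ 87 (mod 97) since 29·87 = 2523 ≡ 1, so λ ≡ 58.
  x = λ² - 46 - 75 = 3364 - 121 ≡ 42; y = λ·(46 - 42) - 93 ≡ 42. → (42, 42)
6Q: (42, 42) + (75, 29). λ = (29 - 42)/(75 - 42) ≡ 84/33 mod 97. 33⁻¹ ≡ 50 (mod 97), so λ ≡ 29.
  x = λ² - 42 - 75 = 841 - 117 ≡ 45; y = λ·(42 - 45) - 42 ≡ 65. → (45, 65)

(45, 65)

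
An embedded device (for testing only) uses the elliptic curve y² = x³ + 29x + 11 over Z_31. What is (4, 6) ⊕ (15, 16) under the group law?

(20, 2)

(4, 6) + (15, 16). λ = (16 - 6)/(15 - 4) ≡ 10/11 mod 31. 11⁻¹ ≡ 17 (mod 31), so λ ≡ 15.
  x = λ² - 4 - 15 = 225 - 19 ≡ 20; y = λ·(4 - 20) - 6 ≡ 2. → (20, 2)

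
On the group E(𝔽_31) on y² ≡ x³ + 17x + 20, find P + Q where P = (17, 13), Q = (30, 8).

(19, 14)

(17, 13) + (30, 8). λ = (8 - 13)/(30 - 17) ≡ 26/13 mod 31. 13⁻¹ ≡ 12 (mod 31), so λ ≡ 2.
  x = λ² - 17 - 30 = 4 - 47 ≡ 19; y = λ·(17 - 19) - 13 ≡ 14. → (19, 14)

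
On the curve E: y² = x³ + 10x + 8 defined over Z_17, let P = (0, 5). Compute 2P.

tangent at (0, 5): λ = (3·0² + 10)/(2·5) ≡ 10/10. 10⁻¹ ≡ 12 (mod 17), so λ ≡ 10·12 ≡ 1.
  x = λ² - 0 - 0 = 1 - 0 ≡ 1; y = λ·(0 - 1) - 5 ≡ 11. → (1, 11)

(1, 11)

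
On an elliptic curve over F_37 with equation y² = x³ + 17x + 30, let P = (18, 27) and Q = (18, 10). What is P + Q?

O

The two points share x = 18 and their y-coordinates satisfy 27 + 10 ≡ 0 (mod 37), so they are inverses. Their sum is the point at infinity.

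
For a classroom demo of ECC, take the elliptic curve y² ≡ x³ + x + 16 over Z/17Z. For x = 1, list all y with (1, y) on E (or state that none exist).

1, 16

x³ + 1x + 16 = 18 ≡ 1 (mod 17).
Square roots of 1 mod 17: 1 and 16 (since 1² = 1 ≡ 1).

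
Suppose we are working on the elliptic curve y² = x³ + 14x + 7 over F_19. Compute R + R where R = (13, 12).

(10, 8)

tangent at (13, 12): λ = (3·13² + 14)/(2·12) ≡ 8/5. 5⁻¹ ≡ 4 (mod 19), so λ ≡ 8·4 ≡ 13.
  x = λ² - 13 - 13 = 169 - 26 ≡ 10; y = λ·(13 - 10) - 12 ≡ 8. → (10, 8)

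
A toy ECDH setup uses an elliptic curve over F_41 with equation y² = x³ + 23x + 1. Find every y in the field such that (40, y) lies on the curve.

x³ + 23x + 1 = 64921 ≡ 18 (mod 41).
Square roots of 18 mod 41: 10 and 31 (since 10² = 100 ≡ 18).

10, 31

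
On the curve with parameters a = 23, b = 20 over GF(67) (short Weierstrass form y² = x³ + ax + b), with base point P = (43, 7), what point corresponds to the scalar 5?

Double-and-add on 5 = (101)₂. Start with P = (43, 7) for the leading 1-bit.
double: tangent at (43, 7): λ = (3·43² + 23)/(2·7) ≡ 9/14. 14⁻¹ ≡ 24 (mod 67), so λ ≡ 9·24 ≡ 15.
  x = λ² - 43 - 43 = 225 - 86 ≡ 5; y = λ·(43 - 5) - 7 ≡ 27. → (5, 27)
double: tangent at (5, 27): λ = (3·5² + 23)/(2·27) ≡ 31/54. 54⁻¹ ≡ 36 (mod 67) since 54·36 = 1944 ≡ 1, so λ ≡ 31·36 ≡ 44.
  x = λ² - 5 - 5 = 1936 - 10 ≡ 50; y = λ·(5 - 50) - 27 ≡ 3. → (50, 3)
add P: (50, 3) + (43, 7). λ = (7 - 3)/(43 - 50) ≡ 4/60 mod 67. 60⁻¹ ≡ 19 (mod 67), so λ ≡ 9.
  x = λ² - 50 - 43 = 81 - 93 ≡ 55; y = λ·(50 - 55) - 3 ≡ 19. → (55, 19)

(55, 19)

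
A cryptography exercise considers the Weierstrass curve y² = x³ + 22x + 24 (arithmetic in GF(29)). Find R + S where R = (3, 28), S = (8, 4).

(19, 14)

(3, 28) + (8, 4). λ = (4 - 28)/(8 - 3) ≡ 5/5 mod 29. 5⁻¹ ≡ 6 (mod 29), so λ ≡ 1.
  x = λ² - 3 - 8 = 1 - 11 ≡ 19; y = λ·(3 - 19) - 28 ≡ 14. → (19, 14)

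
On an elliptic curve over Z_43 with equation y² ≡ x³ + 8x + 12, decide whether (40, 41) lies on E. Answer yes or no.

y² = 41² ≡ 4; x³ + 8x + 12 = 64332 ≡ 4 (mod 43). 4 = 4.

yes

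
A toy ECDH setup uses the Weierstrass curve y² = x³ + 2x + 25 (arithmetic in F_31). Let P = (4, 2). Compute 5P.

Double-and-add on 5 = (101)₂. Start with P = (4, 2) for the leading 1-bit.
double: tangent at (4, 2): λ = (3·4² + 2)/(2·2) ≡ 19/4. 4⁻¹ ≡ 8 (mod 31), so λ ≡ 19·8 ≡ 28.
  x = λ² - 4 - 4 = 784 - 8 ≡ 1; y = λ·(4 - 1) - 2 ≡ 20. → (1, 20)
double: tangent at (1, 20): λ = (3·1² + 2)/(2·20) ≡ 5/9. 9⁻¹ ≡ 7 (mod 31) since 9·7 = 63 ≡ 1, so λ ≡ 5·7 ≡ 4.
  x = λ² - 1 - 1 = 16 - 2 ≡ 14; y = λ·(1 - 14) - 20 ≡ 21. → (14, 21)
add P: (14, 21) + (4, 2). λ = (2 - 21)/(4 - 14) ≡ 12/21 mod 31. 21⁻¹ ≡ 3 (mod 31) since 21·3 = 63 ≡ 1, so λ ≡ 5.
  x = λ² - 14 - 4 = 25 - 18 ≡ 7; y = λ·(14 - 7) - 21 ≡ 14. → (7, 14)

(7, 14)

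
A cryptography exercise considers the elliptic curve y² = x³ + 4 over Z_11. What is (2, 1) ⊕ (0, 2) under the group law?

(2, 1) + (0, 2). λ = (2 - 1)/(0 - 2) ≡ 1/9 mod 11. 9⁻¹ ≡ 5 (mod 11), so λ ≡ 5.
  x = λ² - 2 - 0 = 25 - 2 ≡ 1; y = λ·(2 - 1) - 1 ≡ 4. → (1, 4)

(1, 4)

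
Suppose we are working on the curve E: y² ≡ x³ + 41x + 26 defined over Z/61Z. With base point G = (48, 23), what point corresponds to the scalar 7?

(33, 44)

Double-and-add on 7 = (111)₂. Start with G = (48, 23) for the leading 1-bit.
double: tangent at (48, 23): λ = (3·48² + 41)/(2·23) ≡ 60/46. 46⁻¹ ≡ 4 (mod 61), so λ ≡ 60·4 ≡ 57.
  x = λ² - 48 - 48 = 3249 - 96 ≡ 42; y = λ·(48 - 42) - 23 ≡ 14. → (42, 14)
add G: (42, 14) + (48, 23). λ = (23 - 14)/(48 - 42) ≡ 9/6 mod 61. 6⁻¹ ≡ 51 (mod 61) since 6·51 = 306 ≡ 1, so λ ≡ 32.
  x = λ² - 42 - 48 = 1024 - 90 ≡ 19; y = λ·(42 - 19) - 14 ≡ 51. → (19, 51)
double: tangent at (19, 51): λ = (3·19² + 41)/(2·51) ≡ 26/41. 41⁻¹ ≡ 3 (mod 61) since 41·3 = 123 ≡ 1, so λ ≡ 26·3 ≡ 17.
  x = λ² - 19 - 19 = 289 - 38 ≡ 7; y = λ·(19 - 7) - 51 ≡ 31. → (7, 31)
add G: (7, 31) + (48, 23). λ = (23 - 31)/(48 - 7) ≡ 53/41 mod 61. 41⁻¹ ≡ 3 (mod 61) since 41·3 = 123 ≡ 1, so λ ≡ 37.
  x = λ² - 7 - 48 = 1369 - 55 ≡ 33; y = λ·(7 - 33) - 31 ≡ 44. → (33, 44)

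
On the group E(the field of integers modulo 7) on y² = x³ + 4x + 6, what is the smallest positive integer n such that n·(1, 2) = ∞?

11

2P: tangent at (1, 2): λ = (3·1² + 4)/(2·2) ≡ 0/4. 4⁻¹ ≡ 2 (mod 7), so λ ≡ 0·2 ≡ 0.
  x = λ² - 1 - 1 = 0 - 2 ≡ 5; y = λ·(1 - 5) - 2 ≡ 5. → (5, 5)
3P: (5, 5) + (1, 2). λ = (2 - 5)/(1 - 5) ≡ 4/3 mod 7. 3⁻¹ ≡ 5 (mod 7) since 3·5 = 15 ≡ 1, so λ ≡ 6.
  x = λ² - 5 - 1 = 36 - 6 ≡ 2; y = λ·(5 - 2) - 5 ≡ 6. → (2, 6)
4P: (2, 6) + (1, 2). λ = (2 - 6)/(1 - 2) ≡ 3/6 mod 7. 6⁻¹ ≡ 6 (mod 7), so λ ≡ 4.
  x = λ² - 2 - 1 = 16 - 3 ≡ 6; y = λ·(2 - 6) - 6 ≡ 6. → (6, 6)
5P: (6, 6) + (1, 2). λ = (2 - 6)/(1 - 6) ≡ 3/2 mod 7. 2⁻¹ ≡ 4 (mod 7), so λ ≡ 5.
  x = λ² - 6 - 1 = 25 - 7 ≡ 4; y = λ·(6 - 4) - 6 ≡ 4. → (4, 4)
6P: (4, 4) + (1, 2). λ = (2 - 4)/(1 - 4) ≡ 5/4 mod 7. 4⁻¹ ≡ 2 (mod 7) since 4·2 = 8 ≡ 1, so λ ≡ 3.
  x = λ² - 4 - 1 = 9 - 5 ≡ 4; y = λ·(4 - 4) - 4 ≡ 3. → (4, 3)
7P: (4, 3) + (1, 2). λ = (2 - 3)/(1 - 4) ≡ 6/4 mod 7. 4⁻¹ ≡ 2 (mod 7), so λ ≡ 5.
  x = λ² - 4 - 1 = 25 - 5 ≡ 6; y = λ·(4 - 6) - 3 ≡ 1. → (6, 1)
8P: (6, 1) + (1, 2). λ = (2 - 1)/(1 - 6) ≡ 1/2 mod 7. 2⁻¹ ≡ 4 (mod 7) since 2·4 = 8 ≡ 1, so λ ≡ 4.
  x = λ² - 6 - 1 = 16 - 7 ≡ 2; y = λ·(6 - 2) - 1 ≡ 1. → (2, 1)
9P: (2, 1) + (1, 2). λ = (2 - 1)/(1 - 2) ≡ 1/6 mod 7. 6⁻¹ ≡ 6 (mod 7) since 6·6 = 36 ≡ 1, so λ ≡ 6.
  x = λ² - 2 - 1 = 36 - 3 ≡ 5; y = λ·(2 - 5) - 1 ≡ 2. → (5, 2)
10P: (5, 2) + (1, 2). λ = (2 - 2)/(1 - 5) ≡ 0/3 mod 7. 3⁻¹ ≡ 5 (mod 7) since 3·5 = 15 ≡ 1, so λ ≡ 0.
  x = λ² - 5 - 1 = 0 - 6 ≡ 1; y = λ·(5 - 1) - 2 ≡ 5. → (1, 5)
11P: (1, 5) + (1, 2): same x and y₁ ≡ -y₂, so the sum is ∞.
11P = ∞, so the order is 11.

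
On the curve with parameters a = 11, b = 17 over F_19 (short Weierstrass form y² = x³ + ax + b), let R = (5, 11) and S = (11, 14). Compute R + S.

(5, 11) + (11, 14). λ = (14 - 11)/(11 - 5) ≡ 3/6 mod 19. 6⁻¹ ≡ 16 (mod 19), so λ ≡ 10.
  x = λ² - 5 - 11 = 100 - 16 ≡ 8; y = λ·(5 - 8) - 11 ≡ 16. → (8, 16)

(8, 16)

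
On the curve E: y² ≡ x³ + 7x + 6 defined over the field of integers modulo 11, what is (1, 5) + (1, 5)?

(10, 8)

tangent at (1, 5): λ = (3·1² + 7)/(2·5) ≡ 10/10. 10⁻¹ ≡ 10 (mod 11), so λ ≡ 10·10 ≡ 1.
  x = λ² - 1 - 1 = 1 - 2 ≡ 10; y = λ·(1 - 10) - 5 ≡ 8. → (10, 8)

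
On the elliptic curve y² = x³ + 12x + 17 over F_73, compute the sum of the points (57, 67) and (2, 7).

(17, 43)

(57, 67) + (2, 7). λ = (7 - 67)/(2 - 57) ≡ 13/18 mod 73. 18⁻¹ ≡ 69 (mod 73) since 18·69 = 1242 ≡ 1, so λ ≡ 21.
  x = λ² - 57 - 2 = 441 - 59 ≡ 17; y = λ·(57 - 17) - 67 ≡ 43. → (17, 43)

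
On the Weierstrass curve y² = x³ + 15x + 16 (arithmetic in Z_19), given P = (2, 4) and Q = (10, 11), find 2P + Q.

First 2P:
Repeated addition: build up to 2P.
2P: tangent at (2, 4): λ = (3·2² + 15)/(2·4) ≡ 8/8. 8⁻¹ ≡ 12 (mod 19), so λ ≡ 8·12 ≡ 1.
  x = λ² - 2 - 2 = 1 - 4 ≡ 16; y = λ·(2 - 16) - 4 ≡ 1. → (16, 1)
2P = (16, 1).
Finally 2P + Q:
(16, 1) + (10, 11). λ = (11 - 1)/(10 - 16) ≡ 10/13 mod 19. 13⁻¹ ≡ 3 (mod 19), so λ ≡ 11.
  x = λ² - 16 - 10 = 121 - 26 ≡ 0; y = λ·(16 - 0) - 1 ≡ 4. → (0, 4)

(0, 4)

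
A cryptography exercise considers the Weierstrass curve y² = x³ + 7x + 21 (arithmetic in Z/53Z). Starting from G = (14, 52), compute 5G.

(19, 32)

Double-and-add on 5 = (101)₂. Start with G = (14, 52) for the leading 1-bit.
double: tangent at (14, 52): λ = (3·14² + 7)/(2·52) ≡ 12/51. 51⁻¹ ≡ 26 (mod 53), so λ ≡ 12·26 ≡ 47.
  x = λ² - 14 - 14 = 2209 - 28 ≡ 8; y = λ·(14 - 8) - 52 ≡ 18. → (8, 18)
double: tangent at (8, 18): λ = (3·8² + 7)/(2·18) ≡ 40/36. 36⁻¹ ≡ 28 (mod 53) since 36·28 = 1008 ≡ 1, so λ ≡ 40·28 ≡ 7.
  x = λ² - 8 - 8 = 49 - 16 ≡ 33; y = λ·(8 - 33) - 18 ≡ 19. → (33, 19)
add G: (33, 19) + (14, 52). λ = (52 - 19)/(14 - 33) ≡ 33/34 mod 53. 34⁻¹ ≡ 39 (mod 53) since 34·39 = 1326 ≡ 1, so λ ≡ 15.
  x = λ² - 33 - 14 = 225 - 47 ≡ 19; y = λ·(33 - 19) - 19 ≡ 32. → (19, 32)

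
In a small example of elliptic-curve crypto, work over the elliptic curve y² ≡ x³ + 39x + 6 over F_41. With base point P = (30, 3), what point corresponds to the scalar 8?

Double-and-add on 8 = (1000)₂. Start with P = (30, 3) for the leading 1-bit.
double: tangent at (30, 3): λ = (3·30² + 39)/(2·3) ≡ 33/6. 6⁻¹ ≡ 7 (mod 41), so λ ≡ 33·7 ≡ 26.
  x = λ² - 30 - 30 = 676 - 60 ≡ 1; y = λ·(30 - 1) - 3 ≡ 13. → (1, 13)
double: tangent at (1, 13): λ = (3·1² + 39)/(2·13) ≡ 1/26. 26⁻¹ ≡ 30 (mod 41), so λ ≡ 1·30 ≡ 30.
  x = λ² - 1 - 1 = 900 - 2 ≡ 37; y = λ·(1 - 37) - 13 ≡ 14. → (37, 14)
double: tangent at (37, 14): λ = (3·37² + 39)/(2·14) ≡ 5/28. 28⁻¹ ≡ 22 (mod 41), so λ ≡ 5·22 ≡ 28.
  x = λ² - 37 - 37 = 784 - 74 ≡ 13; y = λ·(37 - 13) - 14 ≡ 2. → (13, 2)

(13, 2)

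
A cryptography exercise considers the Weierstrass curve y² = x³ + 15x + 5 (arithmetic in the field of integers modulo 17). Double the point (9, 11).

tangent at (9, 11): λ = (3·9² + 15)/(2·11) ≡ 3/5. 5⁻¹ ≡ 7 (mod 17), so λ ≡ 3·7 ≡ 4.
  x = λ² - 9 - 9 = 16 - 18 ≡ 15; y = λ·(9 - 15) - 11 ≡ 16. → (15, 16)

(15, 16)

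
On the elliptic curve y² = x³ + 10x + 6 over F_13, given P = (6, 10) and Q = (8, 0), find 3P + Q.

(7, 9)

First 3P:
Repeated addition: build up to 3P.
2P: tangent at (6, 10): λ = (3·6² + 10)/(2·10) ≡ 1/7. 7⁻¹ ≡ 2 (mod 13) since 7·2 = 14 ≡ 1, so λ ≡ 1·2 ≡ 2.
  x = λ² - 6 - 6 = 4 - 12 ≡ 5; y = λ·(6 - 5) - 10 ≡ 5. → (5, 5)
3P: (5, 5) + (6, 10). λ = (10 - 5)/(6 - 5) ≡ 5/1 mod 13. 1⁻¹ ≡ 1 (mod 13), so λ ≡ 5.
  x = λ² - 5 - 6 = 25 - 11 ≡ 1; y = λ·(5 - 1) - 5 ≡ 2. → (1, 2)
3P = (1, 2).
Finally 3P + Q:
(1, 2) + (8, 0). λ = (0 - 2)/(8 - 1) ≡ 11/7 mod 13. 7⁻¹ ≡ 2 (mod 13) since 7·2 = 14 ≡ 1, so λ ≡ 9.
  x = λ² - 1 - 8 = 81 - 9 ≡ 7; y = λ·(1 - 7) - 2 ≡ 9. → (7, 9)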